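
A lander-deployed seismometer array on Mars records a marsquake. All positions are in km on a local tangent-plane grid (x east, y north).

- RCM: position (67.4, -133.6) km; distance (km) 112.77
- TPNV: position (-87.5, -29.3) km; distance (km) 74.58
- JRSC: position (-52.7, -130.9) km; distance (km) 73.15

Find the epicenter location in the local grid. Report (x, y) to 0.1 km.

Circle about each station: (x − 67.4)² + (y + 133.6)² = 112.77²; (x + 87.5)² + (y + 29.3)² = 74.58²; (x + 52.7)² + (y + 130.9)² = 73.15².
Subtracting pairs of circle equations eliminates x²+y² and gives linear equations (the radical axes):
-309.8 x + 208.6 y = -6722.08
-240.2 x + 5.4 y = 4886.53
Solving the 2×2 system: x ≈ -21.8, y ≈ -64.6 km.

x ≈ -21.8 km, y ≈ -64.6 km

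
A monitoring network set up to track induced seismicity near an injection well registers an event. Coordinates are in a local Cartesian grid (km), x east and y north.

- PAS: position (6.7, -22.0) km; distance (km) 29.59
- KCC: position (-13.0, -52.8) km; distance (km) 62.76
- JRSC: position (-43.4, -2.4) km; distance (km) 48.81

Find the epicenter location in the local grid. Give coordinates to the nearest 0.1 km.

4.4 km east, 7.5 km north

Circle about each station: (x − 6.7)² + (y + 22.0)² = 29.59²; (x + 13.0)² + (y + 52.8)² = 62.76²; (x + 43.4)² + (y + 2.4)² = 48.81².
Subtracting the PAS equation from the KCC and JRSC equations removes the quadratic terms:
-39.4 x − 61.6 y = -635.30
-100.2 x + 39.2 y = -146.42
Solving the 2×2 system: x ≈ 4.4, y ≈ 7.5 km.
Check against PAS (with the unrounded x, y): √((x − 6.7)²+(y + 22.0)²) = 29.59 ≈ 29.59 km. ✓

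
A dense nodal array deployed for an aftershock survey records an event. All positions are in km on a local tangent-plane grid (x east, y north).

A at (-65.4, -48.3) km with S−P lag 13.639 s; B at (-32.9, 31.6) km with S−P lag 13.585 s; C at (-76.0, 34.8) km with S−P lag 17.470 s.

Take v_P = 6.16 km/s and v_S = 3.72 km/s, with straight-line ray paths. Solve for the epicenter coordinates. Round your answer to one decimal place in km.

Distance from S−P lag: d = Δt · v_P v_S / (v_P − v_S) = Δt · (6.16·3.72)/(6.16−3.72) ≈ 9.3915·Δt.
So d_A = 128.09, d_B = 127.58, d_C = 164.07 km.
Circle about each station: (x + 65.4)² + (y + 48.3)² = 128.09²; (x + 32.9)² + (y − 31.6)² = 127.58²; (x + 76.0)² + (y − 34.8)² = 164.07².
Subtracting pairs of circle equations eliminates x²+y² and gives linear equations (the radical axes):
65.0 x + 159.8 y = -4398.69
-21.2 x + 166.2 y = -10134.93
Solving the 2×2 system: x ≈ 62.6, y ≈ -53.0 km.

(62.6, -53.0)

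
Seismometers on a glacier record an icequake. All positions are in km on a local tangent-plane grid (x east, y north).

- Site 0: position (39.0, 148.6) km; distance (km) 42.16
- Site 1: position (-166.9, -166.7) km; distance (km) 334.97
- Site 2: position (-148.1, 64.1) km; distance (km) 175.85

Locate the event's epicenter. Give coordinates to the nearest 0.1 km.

Circle about each station: (x − 39.0)² + (y − 148.6)² = 42.16²; (x + 166.9)² + (y + 166.7)² = 334.97²; (x + 148.1)² + (y − 64.1)² = 175.85².
Subtracting the Site 0 equation from the Site 1 and Site 2 equations removes the quadratic terms:
-411.8 x − 630.6 y = -78385.90
-374.2 x − 169.0 y = -26706.30
Solving the 2×2 system: x ≈ 21.6, y ≈ 110.2 km.
Check against Site 0 (with the unrounded x, y): √((x − 39.0)²+(y − 148.6)²) = 42.16 ≈ 42.16 km. ✓

21.6 km east, 110.2 km north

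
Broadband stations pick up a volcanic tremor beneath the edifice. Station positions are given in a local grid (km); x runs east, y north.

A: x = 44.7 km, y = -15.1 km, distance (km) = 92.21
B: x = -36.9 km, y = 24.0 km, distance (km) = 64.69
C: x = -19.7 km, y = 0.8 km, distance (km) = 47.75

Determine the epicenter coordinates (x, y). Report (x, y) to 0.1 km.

Circle about each station: (x − 44.7)² + (y + 15.1)² = 92.21²; (x + 36.9)² + (y − 24.0)² = 64.69²; (x + 19.7)² + (y − 0.8)² = 47.75².
Subtracting the A equation from the B and C equations removes the quadratic terms:
-163.2 x + 78.2 y = 4029.40
-128.8 x + 31.8 y = 4385.25
Solving the 2×2 system: x ≈ -44.0, y ≈ -40.3 km.
Check against A (with the unrounded x, y): √((x − 44.7)²+(y + 15.1)²) = 92.20 ≈ 92.21 km. ✓

-44.0 km east, -40.3 km north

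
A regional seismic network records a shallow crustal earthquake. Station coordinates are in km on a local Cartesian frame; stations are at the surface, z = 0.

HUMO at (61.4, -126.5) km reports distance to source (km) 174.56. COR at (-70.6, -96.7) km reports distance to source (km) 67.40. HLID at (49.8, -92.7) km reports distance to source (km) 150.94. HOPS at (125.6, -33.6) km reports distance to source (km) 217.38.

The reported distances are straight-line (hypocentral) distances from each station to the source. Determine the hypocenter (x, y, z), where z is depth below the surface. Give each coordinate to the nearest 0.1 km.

Each station gives a sphere (x−x_i)² + (y−y_i)² + z² = d_i² (stations at z=0).
Subtracting the HUMO sphere from COR and HLID: z² cancels, leaving linear equations in x and y:
-264.0 x + 59.6 y = 20491.47
-23.2 x + 67.6 y = -1010.57
Solving: x ≈ -87.797, y ≈ -45.081 km (keep extra digits for the depth step; rounded: -87.8, -45.1).
Then from the HUMO sphere: z² = 174.56² − (x − 61.4)² − (y + 126.5)² with x = -87.797, y = -45.081, so z ≈ 39.779 ≈ 39.8 km.
Check against HOPS (with the unrounded solution): distance 217.38 ≈ 217.38 km. ✓

(-87.8, -45.1, 39.8)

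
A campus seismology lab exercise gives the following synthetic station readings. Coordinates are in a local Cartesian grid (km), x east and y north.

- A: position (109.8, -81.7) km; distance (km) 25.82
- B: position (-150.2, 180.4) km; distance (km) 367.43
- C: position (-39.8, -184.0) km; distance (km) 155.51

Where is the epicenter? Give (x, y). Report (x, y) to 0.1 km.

Circle about each station: (x − 109.8)² + (y + 81.7)² = 25.82²; (x + 150.2)² + (y − 180.4)² = 367.43²; (x + 39.8)² + (y + 184.0)² = 155.51².
Subtracting pairs of circle equations eliminates x²+y² and gives linear equations (the radical axes):
-520.0 x + 524.2 y = -97964.86
-299.2 x − 204.6 y = -6807.58
Solving the 2×2 system: x ≈ 89.7, y ≈ -97.9 km.
Check against A (with the unrounded x, y): √((x − 109.8)²+(y + 81.7)²) = 25.82 ≈ 25.82 km. ✓

x ≈ 89.7 km, y ≈ -97.9 km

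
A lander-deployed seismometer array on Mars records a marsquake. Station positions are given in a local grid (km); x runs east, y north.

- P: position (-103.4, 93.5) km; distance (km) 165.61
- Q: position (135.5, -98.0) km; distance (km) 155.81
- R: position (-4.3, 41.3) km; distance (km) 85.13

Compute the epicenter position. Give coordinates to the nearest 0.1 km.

x ≈ -10.5 km, y ≈ -43.6 km

Circle about each station: (x + 103.4)² + (y − 93.5)² = 165.61²; (x − 135.5)² + (y + 98.0)² = 155.81²; (x + 4.3)² + (y − 41.3)² = 85.13².
Subtracting pairs of circle equations eliminates x²+y² and gives linear equations (the radical axes):
477.8 x − 383.0 y = 11680.36
198.2 x − 104.4 y = 2469.93
Solving the 2×2 system: x ≈ -10.5, y ≈ -43.6 km.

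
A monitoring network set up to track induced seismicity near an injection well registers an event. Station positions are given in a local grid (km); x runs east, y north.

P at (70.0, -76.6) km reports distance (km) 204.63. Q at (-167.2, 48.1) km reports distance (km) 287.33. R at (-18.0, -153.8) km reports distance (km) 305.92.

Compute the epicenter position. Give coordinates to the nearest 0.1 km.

Circle about each station: (x − 70.0)² + (y + 76.6)² = 204.63²; (x + 167.2)² + (y − 48.1)² = 287.33²; (x + 18.0)² + (y + 153.8)² = 305.92².
Subtracting the P equation from the Q and R equations removes the quadratic terms:
-474.4 x + 249.4 y = -21183.20
-176.0 x − 154.4 y = -38502.73
Solving the 2×2 system: x ≈ 109.9, y ≈ 124.1 km.
Check against P (with the unrounded x, y): √((x − 70.0)²+(y + 76.6)²) = 204.63 ≈ 204.63 km. ✓

x ≈ 109.9 km, y ≈ 124.1 km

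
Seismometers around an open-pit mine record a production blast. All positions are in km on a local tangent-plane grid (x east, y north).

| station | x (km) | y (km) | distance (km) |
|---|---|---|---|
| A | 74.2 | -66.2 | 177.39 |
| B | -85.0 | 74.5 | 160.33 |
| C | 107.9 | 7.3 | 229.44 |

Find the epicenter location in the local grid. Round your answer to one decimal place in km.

(-102.2, -84.9)

Circle about each station: (x − 74.2)² + (y + 66.2)² = 177.39²; (x + 85.0)² + (y − 74.5)² = 160.33²; (x − 107.9)² + (y − 7.3)² = 229.44².
Subtracting the A equation from the B and C equations removes the quadratic terms:
-318.4 x + 281.4 y = 8648.67
67.4 x + 147.0 y = -19367.88
Solving the 2×2 system: x ≈ -102.2, y ≈ -84.9 km.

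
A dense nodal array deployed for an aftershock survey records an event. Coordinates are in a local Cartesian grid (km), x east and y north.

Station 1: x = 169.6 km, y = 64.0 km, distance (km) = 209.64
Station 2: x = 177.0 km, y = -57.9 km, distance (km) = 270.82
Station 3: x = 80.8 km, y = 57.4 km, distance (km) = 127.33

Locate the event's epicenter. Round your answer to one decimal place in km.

Circle about each station: (x − 169.6)² + (y − 64.0)² = 209.64²; (x − 177.0)² + (y + 57.9)² = 270.82²; (x − 80.8)² + (y − 57.4)² = 127.33².
Subtracting the Station 1 equation from the Station 2 and Station 3 equations removes the quadratic terms:
14.8 x − 243.8 y = -27573.29
-177.6 x − 13.2 y = 4699.24
Solving the 2×2 system: x ≈ -34.7, y ≈ 111.0 km.

(-34.7, 111.0)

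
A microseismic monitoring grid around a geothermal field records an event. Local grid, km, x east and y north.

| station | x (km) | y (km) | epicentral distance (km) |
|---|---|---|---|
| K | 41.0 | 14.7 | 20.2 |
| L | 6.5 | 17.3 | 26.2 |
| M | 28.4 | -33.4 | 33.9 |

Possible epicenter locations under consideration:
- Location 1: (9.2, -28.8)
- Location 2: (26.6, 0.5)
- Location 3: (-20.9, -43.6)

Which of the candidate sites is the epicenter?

For each candidate, compare |candidate − station| to the reported distance:
Location 1: residuals K 33.7, L 20.0, M 14.2 → max 33.7 km
Location 2: residuals K 0.0, L 0.0, M 0.0 → max 0.0 km
Location 3: residuals K 64.8, L 40.6, M 16.4 → max 64.8 km
Only Location 2 has all residuals ≈ 0.

Location 2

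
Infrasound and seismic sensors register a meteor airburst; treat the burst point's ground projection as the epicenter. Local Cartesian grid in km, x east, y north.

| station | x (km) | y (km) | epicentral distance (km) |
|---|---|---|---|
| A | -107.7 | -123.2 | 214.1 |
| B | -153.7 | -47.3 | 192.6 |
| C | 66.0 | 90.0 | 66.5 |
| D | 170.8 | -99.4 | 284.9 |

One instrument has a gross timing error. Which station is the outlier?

D

Solve using three stations at a time. Using A, B, C (subtract circle equations pairwise → linear system) gives (x, y) ≈ (8.4, 56.7).
Distances from that point to each station vs reported:
  A: calculated 214.1 vs reported 214.1 → residual 0.0 km
  B: calculated 192.6 vs reported 192.6 → residual 0.0 km
  C: calculated 66.5 vs reported 66.5 → residual 0.0 km
  D: calculated 225.2 vs reported 284.9 → residual 59.7 km
A, B, C are mutually consistent (residuals ≈ 0); D is off by 59.7 km.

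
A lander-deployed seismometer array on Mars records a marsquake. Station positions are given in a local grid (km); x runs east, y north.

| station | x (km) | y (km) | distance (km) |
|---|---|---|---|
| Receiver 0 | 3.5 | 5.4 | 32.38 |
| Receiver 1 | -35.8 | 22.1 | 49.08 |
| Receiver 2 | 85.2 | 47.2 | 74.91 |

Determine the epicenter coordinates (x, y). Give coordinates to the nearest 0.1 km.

11.0 km east, 36.9 km north

Circle about each station: (x − 3.5)² + (y − 5.4)² = 32.38²; (x + 35.8)² + (y − 22.1)² = 49.08²; (x − 85.2)² + (y − 47.2)² = 74.91².
Subtracting the Receiver 0 equation from the Receiver 1 and Receiver 2 equations removes the quadratic terms:
-78.6 x + 33.4 y = 368.26
163.4 x + 83.6 y = 4882.43
Solving the 2×2 system: x ≈ 11.0, y ≈ 36.9 km.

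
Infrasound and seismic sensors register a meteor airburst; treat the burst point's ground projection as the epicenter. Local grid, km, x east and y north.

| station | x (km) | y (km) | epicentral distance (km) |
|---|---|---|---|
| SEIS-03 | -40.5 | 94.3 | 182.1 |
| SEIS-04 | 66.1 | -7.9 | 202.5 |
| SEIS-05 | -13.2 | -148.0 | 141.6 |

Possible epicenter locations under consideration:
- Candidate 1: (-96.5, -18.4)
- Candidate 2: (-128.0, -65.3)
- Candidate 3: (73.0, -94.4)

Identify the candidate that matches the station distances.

For each candidate, compare |candidate − station| to the reported distance:
Candidate 1: residuals SEIS-03 56.3, SEIS-04 39.6, SEIS-05 12.5 → max 56.3 km
Candidate 2: residuals SEIS-03 0.1, SEIS-04 0.1, SEIS-05 0.1 → max 0.1 km
Candidate 3: residuals SEIS-03 38.1, SEIS-04 115.7, SEIS-05 40.1 → max 115.7 km
Only Candidate 2 has all residuals ≈ 0.

Candidate 2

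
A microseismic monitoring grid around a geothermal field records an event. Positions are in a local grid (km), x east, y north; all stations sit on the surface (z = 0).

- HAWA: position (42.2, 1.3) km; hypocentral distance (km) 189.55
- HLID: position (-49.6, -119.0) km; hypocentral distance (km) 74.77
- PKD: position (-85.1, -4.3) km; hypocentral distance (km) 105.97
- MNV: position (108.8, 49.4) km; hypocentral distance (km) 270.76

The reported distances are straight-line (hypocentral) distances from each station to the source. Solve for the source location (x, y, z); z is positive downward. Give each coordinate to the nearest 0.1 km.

Each station gives a sphere (x−x_i)² + (y−y_i)² + z² = d_i² (stations at z=0).
Subtracting the HAWA sphere from HLID and PKD: z² cancels, leaving linear equations in x and y:
-183.6 x − 240.6 y = 45177.28
-254.6 x − 11.2 y = 30177.53
Solving: x ≈ -114.099, y ≈ -100.701 km (keep extra digits for the depth step; rounded: -114.1, -100.7).
Then from the HAWA sphere: z² = 189.55² − (x − 42.2)² − (y − 1.3)² with x = -114.099, y = -100.701, so z ≈ 33.100 ≈ 33.1 km.

(-114.1, -100.7, 33.1)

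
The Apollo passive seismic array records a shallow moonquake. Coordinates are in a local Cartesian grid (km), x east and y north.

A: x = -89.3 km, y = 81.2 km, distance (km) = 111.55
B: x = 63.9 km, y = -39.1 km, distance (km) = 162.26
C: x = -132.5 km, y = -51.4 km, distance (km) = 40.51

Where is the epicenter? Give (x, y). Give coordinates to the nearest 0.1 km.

Circle about each station: (x + 89.3)² + (y − 81.2)² = 111.55²; (x − 63.9)² + (y + 39.1)² = 162.26²; (x + 132.5)² + (y + 51.4)² = 40.51².
Subtracting pairs of circle equations eliminates x²+y² and gives linear equations (the radical axes):
306.4 x − 240.6 y = -22840.82
-86.4 x − 265.2 y = 16432.62
Solving the 2×2 system: x ≈ -98.1, y ≈ -30.0 km.

-98.1 km east, -30.0 km north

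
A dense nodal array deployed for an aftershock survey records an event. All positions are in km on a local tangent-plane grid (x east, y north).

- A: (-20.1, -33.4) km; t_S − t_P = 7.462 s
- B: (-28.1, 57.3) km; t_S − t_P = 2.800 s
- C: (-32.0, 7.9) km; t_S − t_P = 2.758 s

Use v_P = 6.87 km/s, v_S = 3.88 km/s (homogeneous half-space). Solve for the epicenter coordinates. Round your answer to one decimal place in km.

Distance from S−P lag: d = Δt · v_P v_S / (v_P − v_S) = Δt · (6.87·3.88)/(6.87−3.88) ≈ 8.9149·Δt.
So d_A = 66.52, d_B = 24.96, d_C = 24.59 km.
Circle about each station: (x + 20.1)² + (y + 33.4)² = 66.52²; (x + 28.1)² + (y − 57.3)² = 24.96²; (x + 32.0)² + (y − 7.9)² = 24.59².
Subtracting the A equation from the B and C equations removes the quadratic terms:
-16.0 x + 181.4 y = 6355.24
-23.8 x + 82.6 y = 3387.08
Solving the 2×2 system: x ≈ -29.9, y ≈ 32.4 km.
Check against A (with the unrounded x, y): √((x + 20.1)²+(y + 33.4)²) = 66.52 ≈ 66.52 km. ✓

-29.9 km east, 32.4 km north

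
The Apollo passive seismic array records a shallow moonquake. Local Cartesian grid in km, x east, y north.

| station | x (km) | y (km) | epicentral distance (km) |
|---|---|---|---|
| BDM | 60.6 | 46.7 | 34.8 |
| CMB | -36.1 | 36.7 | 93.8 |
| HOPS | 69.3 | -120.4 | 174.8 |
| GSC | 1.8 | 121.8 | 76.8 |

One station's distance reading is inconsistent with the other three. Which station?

CMB

Solve using three stations at a time. Using BDM, HOPS, GSC (subtract circle equations pairwise → linear system) gives (x, y) ≈ (25.9, 48.9).
Distances from that point to each station vs reported:
  BDM: calculated 34.7 vs reported 34.8 → residual 0.1 km
  CMB: calculated 63.2 vs reported 93.8 → residual 30.6 km
  HOPS: calculated 174.8 vs reported 174.8 → residual 0.0 km
  GSC: calculated 76.8 vs reported 76.8 → residual 0.0 km
BDM, HOPS, GSC are mutually consistent (residuals ≈ 0); CMB is off by 30.6 km.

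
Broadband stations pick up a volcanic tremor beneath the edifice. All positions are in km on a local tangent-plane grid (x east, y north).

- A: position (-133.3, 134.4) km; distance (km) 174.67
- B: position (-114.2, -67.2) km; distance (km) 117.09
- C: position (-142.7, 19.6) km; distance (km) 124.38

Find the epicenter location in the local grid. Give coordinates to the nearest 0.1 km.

x ≈ -19.6 km, y ≈ 1.8 km

Circle about each station: (x + 133.3)² + (y − 134.4)² = 174.67²; (x + 114.2)² + (y + 67.2)² = 117.09²; (x + 142.7)² + (y − 19.6)² = 124.38².
Subtracting pairs of circle equations eliminates x²+y² and gives linear equations (the radical axes):
38.2 x − 403.2 y = -1475.23
-18.8 x − 229.6 y = -45.58
Solving the 2×2 system: x ≈ -19.6, y ≈ 1.8 km.
Check against A (with the unrounded x, y): √((x + 133.3)²+(y − 134.4)²) = 174.68 ≈ 174.67 km. ✓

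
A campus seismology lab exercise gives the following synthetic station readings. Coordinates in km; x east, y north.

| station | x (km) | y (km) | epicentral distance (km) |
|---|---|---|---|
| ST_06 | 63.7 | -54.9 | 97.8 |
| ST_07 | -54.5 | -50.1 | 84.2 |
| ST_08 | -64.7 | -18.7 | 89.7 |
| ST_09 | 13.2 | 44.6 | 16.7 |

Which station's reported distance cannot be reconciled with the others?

Solve using three stations at a time. Using ST_06, ST_08, ST_09 (subtract circle equations pairwise → linear system) gives (x, y) ≈ (11.9, 28.0).
Distances from that point to each station vs reported:
  ST_06: calculated 97.8 vs reported 97.8 → residual 0.0 km
  ST_07: calculated 102.5 vs reported 84.2 → residual 18.3 km
  ST_08: calculated 89.7 vs reported 89.7 → residual 0.0 km
  ST_09: calculated 16.6 vs reported 16.7 → residual 0.1 km
ST_06, ST_08, ST_09 are mutually consistent (residuals ≈ 0); ST_07 is off by 18.3 km.

ST_07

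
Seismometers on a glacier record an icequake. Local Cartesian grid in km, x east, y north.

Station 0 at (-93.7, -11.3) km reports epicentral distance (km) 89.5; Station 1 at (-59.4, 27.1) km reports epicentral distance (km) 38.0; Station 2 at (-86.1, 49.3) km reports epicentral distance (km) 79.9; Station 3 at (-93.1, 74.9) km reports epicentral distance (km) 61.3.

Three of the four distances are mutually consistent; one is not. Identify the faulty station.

Solve using three stations at a time. Using Station 0, Station 1, Station 3 (subtract circle equations pairwise → linear system) gives (x, y) ≈ (-34.7, 56.1).
Distances from that point to each station vs reported:
  Station 0: calculated 89.5 vs reported 89.5 → residual 0.0 km
  Station 1: calculated 38.0 vs reported 38.0 → residual 0.0 km
  Station 2: calculated 51.8 vs reported 79.9 → residual 28.1 km
  Station 3: calculated 61.3 vs reported 61.3 → residual 0.0 km
Station 0, Station 1, Station 3 are mutually consistent (residuals ≈ 0); Station 2 is off by 28.1 km.

Station 2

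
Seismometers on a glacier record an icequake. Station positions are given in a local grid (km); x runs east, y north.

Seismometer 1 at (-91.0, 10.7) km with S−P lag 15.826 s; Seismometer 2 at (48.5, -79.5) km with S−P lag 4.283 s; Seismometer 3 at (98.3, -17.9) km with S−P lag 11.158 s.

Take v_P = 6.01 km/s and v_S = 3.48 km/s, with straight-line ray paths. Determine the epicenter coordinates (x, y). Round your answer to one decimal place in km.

(17.5, -62.4)

Distance from S−P lag: d = Δt · v_P v_S / (v_P − v_S) = Δt · (6.01·3.48)/(6.01−3.48) ≈ 8.2667·Δt.
So d_Seismometer 1 = 130.83, d_Seismometer 2 = 35.41, d_Seismometer 3 = 92.24 km.
Circle about each station: (x + 91.0)² + (y − 10.7)² = 130.83²; (x − 48.5)² + (y + 79.5)² = 35.41²; (x − 98.3)² + (y + 17.9)² = 92.24².
Subtracting the Seismometer 1 equation from the Seismometer 2 and Seismometer 3 equations removes the quadratic terms:
279.0 x − 180.4 y = 16139.63
378.6 x − 57.2 y = 10196.08
Solving the 2×2 system: x ≈ 17.5, y ≈ -62.4 km.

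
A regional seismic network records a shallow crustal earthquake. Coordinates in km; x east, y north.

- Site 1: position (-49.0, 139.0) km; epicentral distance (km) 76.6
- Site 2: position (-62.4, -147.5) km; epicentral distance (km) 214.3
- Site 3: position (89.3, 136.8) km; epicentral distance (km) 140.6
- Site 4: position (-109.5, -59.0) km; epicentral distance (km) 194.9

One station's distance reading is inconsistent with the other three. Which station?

Site 4

Solve using three stations at a time. Using Site 1, Site 2, Site 3 (subtract circle equations pairwise → linear system) gives (x, y) ≈ (-31.3, 64.5).
Distances from that point to each station vs reported:
  Site 1: calculated 76.6 vs reported 76.6 → residual 0.0 km
  Site 2: calculated 214.3 vs reported 214.3 → residual 0.0 km
  Site 3: calculated 140.6 vs reported 140.6 → residual 0.0 km
  Site 4: calculated 146.2 vs reported 194.9 → residual 48.7 km
Site 1, Site 2, Site 3 are mutually consistent (residuals ≈ 0); Site 4 is off by 48.7 km.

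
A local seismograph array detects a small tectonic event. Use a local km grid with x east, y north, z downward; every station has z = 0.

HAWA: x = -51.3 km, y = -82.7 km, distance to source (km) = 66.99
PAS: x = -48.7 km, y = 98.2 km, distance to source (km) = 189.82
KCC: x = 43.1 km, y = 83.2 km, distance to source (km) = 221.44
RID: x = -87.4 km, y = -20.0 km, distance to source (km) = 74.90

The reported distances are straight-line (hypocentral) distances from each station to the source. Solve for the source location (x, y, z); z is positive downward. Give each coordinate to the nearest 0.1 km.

Each station gives a sphere (x−x_i)² + (y−y_i)² + z² = d_i² (stations at z=0).
Subtracting the HAWA sphere from PAS and KCC: z² cancels, leaving linear equations in x and y:
5.2 x + 361.8 y = -29000.02
188.8 x + 331.8 y = -45239.14
Solving: x ≈ -101.308, y ≈ -78.699 km (keep extra digits for the depth step; rounded: -101.3, -78.7).
Then from the HAWA sphere: z² = 66.99² − (x + 51.3)² − (y + 82.7)² with x = -101.308, y = -78.699, so z ≈ 44.394 ≈ 44.4 km.

x ≈ -101.3 km, y ≈ -78.7 km, depth ≈ 44.4 km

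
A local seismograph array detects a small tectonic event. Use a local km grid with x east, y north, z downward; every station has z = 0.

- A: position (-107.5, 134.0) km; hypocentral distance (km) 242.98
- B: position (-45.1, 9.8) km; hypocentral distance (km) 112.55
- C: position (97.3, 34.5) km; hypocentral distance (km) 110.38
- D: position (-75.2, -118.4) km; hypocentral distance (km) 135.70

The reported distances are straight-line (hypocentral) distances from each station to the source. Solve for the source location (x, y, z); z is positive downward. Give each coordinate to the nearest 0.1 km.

x ≈ 41.3 km, y ≈ -55.7 km, depth ≈ 30.2 km

Each station gives a sphere (x−x_i)² + (y−y_i)² + z² = d_i² (stations at z=0).
Subtracting the A sphere from B and C: z² cancels, leaving linear equations in x and y:
124.8 x − 248.4 y = 18989.58
409.6 x − 199.0 y = 28000.83
Solving: x ≈ 41.302, y ≈ -55.697 km (keep extra digits for the depth step; rounded: 41.3, -55.7).
Then from the A sphere: z² = 242.98² − (x + 107.5)² − (y − 134.0)² with x = 41.302, y = -55.697, so z ≈ 30.204 ≈ 30.2 km.
Check against D (with the unrounded solution): distance 135.71 ≈ 135.70 km. ✓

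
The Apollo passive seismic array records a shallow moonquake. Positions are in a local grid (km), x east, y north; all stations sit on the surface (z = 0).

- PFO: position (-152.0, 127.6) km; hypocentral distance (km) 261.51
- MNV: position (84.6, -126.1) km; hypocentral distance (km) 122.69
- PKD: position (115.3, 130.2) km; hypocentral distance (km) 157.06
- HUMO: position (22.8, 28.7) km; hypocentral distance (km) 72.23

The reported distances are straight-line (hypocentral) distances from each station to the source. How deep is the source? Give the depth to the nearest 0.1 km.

Each station gives a sphere (x−x_i)² + (y−y_i)² + z² = d_i² (stations at z=0).
Subtracting the PFO sphere from MNV and PKD: z² cancels, leaving linear equations in x and y:
473.2 x − 507.4 y = 37007.25
534.6 x + 5.2 y = 34580.01
Solving: x ≈ 64.805, y ≈ -12.498 km (keep extra digits for the depth step; rounded: 64.8, -12.5).
Then from the PFO sphere: z² = 261.51² − (x + 152.0)² − (y − 127.6)² with x = 64.805, y = -12.498, so z ≈ 41.900 ≈ 41.9 km.
Check against HUMO (with the unrounded solution): distance 72.23 ≈ 72.23 km. ✓

z ≈ 41.9 km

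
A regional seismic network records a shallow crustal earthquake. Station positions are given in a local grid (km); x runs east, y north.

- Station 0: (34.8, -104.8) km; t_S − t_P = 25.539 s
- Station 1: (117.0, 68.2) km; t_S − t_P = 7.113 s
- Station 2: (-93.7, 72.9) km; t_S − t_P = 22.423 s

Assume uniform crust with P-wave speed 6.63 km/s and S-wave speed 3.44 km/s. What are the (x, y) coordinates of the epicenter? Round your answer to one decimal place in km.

(66.6, 75.0)

Distance from S−P lag: d = Δt · v_P v_S / (v_P − v_S) = Δt · (6.63·3.44)/(6.63−3.44) ≈ 7.1496·Δt.
So d_Station 0 = 182.59, d_Station 1 = 50.86, d_Station 2 = 160.32 km.
Circle about each station: (x − 34.8)² + (y + 104.8)² = 182.59²; (x − 117.0)² + (y − 68.2)² = 50.86²; (x + 93.7)² + (y − 72.9)² = 160.32².
Subtracting the Station 0 equation from the Station 1 and Station 2 equations removes the quadratic terms:
164.4 x + 346.0 y = 36898.53
-257.0 x + 355.4 y = 9536.63
Solving the 2×2 system: x ≈ 66.6, y ≈ 75.0 km.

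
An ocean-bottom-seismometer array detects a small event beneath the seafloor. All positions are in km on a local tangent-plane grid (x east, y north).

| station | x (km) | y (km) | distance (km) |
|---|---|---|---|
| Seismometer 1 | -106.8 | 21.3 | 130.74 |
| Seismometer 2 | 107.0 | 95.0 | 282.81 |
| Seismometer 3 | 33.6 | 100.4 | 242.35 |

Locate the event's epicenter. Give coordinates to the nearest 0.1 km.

(-89.6, -108.3)

Circle about each station: (x + 106.8)² + (y − 21.3)² = 130.74²; (x − 107.0)² + (y − 95.0)² = 282.81²; (x − 33.6)² + (y − 100.4)² = 242.35².
Subtracting pairs of circle equations eliminates x²+y² and gives linear equations (the radical axes):
427.6 x + 147.4 y = -54274.48
280.8 x + 158.2 y = -42291.38
Solving the 2×2 system: x ≈ -89.6, y ≈ -108.3 km.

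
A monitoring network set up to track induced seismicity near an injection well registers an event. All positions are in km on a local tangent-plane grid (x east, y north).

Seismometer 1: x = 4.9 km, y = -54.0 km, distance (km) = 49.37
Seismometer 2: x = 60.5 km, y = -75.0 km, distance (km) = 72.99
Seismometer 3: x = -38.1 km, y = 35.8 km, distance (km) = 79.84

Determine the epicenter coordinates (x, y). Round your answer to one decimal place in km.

(27.3, -10.0)

Circle about each station: (x − 4.9)² + (y + 54.0)² = 49.37²; (x − 60.5)² + (y + 75.0)² = 72.99²; (x + 38.1)² + (y − 35.8)² = 79.84².
Subtracting pairs of circle equations eliminates x²+y² and gives linear equations (the radical axes):
111.2 x − 42.0 y = 3455.10
-86.0 x + 179.6 y = -4143.79
Solving the 2×2 system: x ≈ 27.3, y ≈ -10.0 km.
Check against Seismometer 1 (with the unrounded x, y): √((x − 4.9)²+(y + 54.0)²) = 49.37 ≈ 49.37 km. ✓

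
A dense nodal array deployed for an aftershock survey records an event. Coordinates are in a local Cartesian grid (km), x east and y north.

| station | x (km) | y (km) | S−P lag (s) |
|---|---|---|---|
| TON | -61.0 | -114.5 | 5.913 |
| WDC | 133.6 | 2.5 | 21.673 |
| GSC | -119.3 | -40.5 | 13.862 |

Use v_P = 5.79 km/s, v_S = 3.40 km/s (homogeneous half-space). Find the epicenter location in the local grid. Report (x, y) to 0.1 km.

x ≈ -17.6 km, y ≈ -92.4 km

Distance from S−P lag: d = Δt · v_P v_S / (v_P − v_S) = Δt · (5.79·3.40)/(5.79−3.40) ≈ 8.2368·Δt.
So d_TON = 48.70, d_WDC = 178.52, d_GSC = 114.18 km.
Circle about each station: (x + 61.0)² + (y + 114.5)² = 48.70²; (x − 133.6)² + (y − 2.5)² = 178.52²; (x + 119.3)² + (y + 40.5)² = 114.18².
Subtracting pairs of circle equations eliminates x²+y² and gives linear equations (the radical axes):
389.2 x + 234.0 y = -28473.74
-116.6 x + 148.0 y = -11623.89
Solving the 2×2 system: x ≈ -17.6, y ≈ -92.4 km.
Check against TON (with the unrounded x, y): √((x + 61.0)²+(y + 114.5)²) = 48.70 ≈ 48.70 km. ✓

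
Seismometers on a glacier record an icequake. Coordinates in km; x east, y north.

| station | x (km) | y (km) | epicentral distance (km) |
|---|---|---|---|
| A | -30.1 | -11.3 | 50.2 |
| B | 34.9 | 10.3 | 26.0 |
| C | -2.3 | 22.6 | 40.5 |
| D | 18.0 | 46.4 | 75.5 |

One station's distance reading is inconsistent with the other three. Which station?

D

Solve using three stations at a time. Using A, B, C (subtract circle equations pairwise → linear system) gives (x, y) ≈ (20.1, -11.2).
Distances from that point to each station vs reported:
  A: calculated 50.2 vs reported 50.2 → residual 0.0 km
  B: calculated 26.1 vs reported 26.0 → residual 0.1 km
  C: calculated 40.5 vs reported 40.5 → residual 0.0 km
  D: calculated 57.6 vs reported 75.5 → residual 17.9 km
A, B, C are mutually consistent (residuals ≈ 0); D is off by 17.9 km.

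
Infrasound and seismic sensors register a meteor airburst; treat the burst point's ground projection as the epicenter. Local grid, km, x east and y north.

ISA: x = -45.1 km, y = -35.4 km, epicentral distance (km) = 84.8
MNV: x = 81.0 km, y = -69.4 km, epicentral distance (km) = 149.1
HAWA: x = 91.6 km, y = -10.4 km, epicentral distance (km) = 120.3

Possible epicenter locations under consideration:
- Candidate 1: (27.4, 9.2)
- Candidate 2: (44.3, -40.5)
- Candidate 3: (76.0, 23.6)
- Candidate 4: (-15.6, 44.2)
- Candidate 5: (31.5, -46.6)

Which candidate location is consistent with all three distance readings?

For each candidate, compare |candidate − station| to the reported distance:
Candidate 1: residuals ISA 0.3, MNV 54.0, HAWA 53.2 → max 54.0 km
Candidate 2: residuals ISA 4.7, MNV 102.4, HAWA 64.2 → max 102.4 km
Candidate 3: residuals ISA 49.9, MNV 56.0, HAWA 82.9 → max 82.9 km
Candidate 4: residuals ISA 0.1, MNV 0.0, HAWA 0.0 → max 0.1 km
Candidate 5: residuals ISA 7.4, MNV 94.6, HAWA 50.1 → max 94.6 km
Only Candidate 4 has all residuals ≈ 0.

Candidate 4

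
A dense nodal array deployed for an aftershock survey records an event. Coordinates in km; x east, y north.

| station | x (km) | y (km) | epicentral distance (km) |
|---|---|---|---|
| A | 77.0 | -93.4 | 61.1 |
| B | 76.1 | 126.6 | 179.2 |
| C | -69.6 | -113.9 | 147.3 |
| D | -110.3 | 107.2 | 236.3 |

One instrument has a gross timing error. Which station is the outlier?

Solve using three stations at a time. Using B, C, D (subtract circle equations pairwise → linear system) gives (x, y) ≈ (64.1, -52.2).
Distances from that point to each station vs reported:
  A: calculated 43.2 vs reported 61.1 → residual 17.9 km
  B: calculated 179.2 vs reported 179.2 → residual 0.0 km
  C: calculated 147.3 vs reported 147.3 → residual 0.0 km
  D: calculated 236.3 vs reported 236.3 → residual 0.0 km
B, C, D are mutually consistent (residuals ≈ 0); A is off by 17.9 km.

A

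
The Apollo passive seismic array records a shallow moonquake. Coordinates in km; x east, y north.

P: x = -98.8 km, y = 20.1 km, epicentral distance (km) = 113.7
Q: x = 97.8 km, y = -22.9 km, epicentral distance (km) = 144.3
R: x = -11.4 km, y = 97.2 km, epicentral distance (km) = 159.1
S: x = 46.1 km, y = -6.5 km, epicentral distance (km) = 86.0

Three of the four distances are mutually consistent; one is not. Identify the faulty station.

Q

Solve using three stations at a time. Using P, R, S (subtract circle equations pairwise → linear system) gives (x, y) ≈ (-19.8, -61.7).
Distances from that point to each station vs reported:
  P: calculated 113.7 vs reported 113.7 → residual 0.0 km
  Q: calculated 123.8 vs reported 144.3 → residual 20.5 km
  R: calculated 159.1 vs reported 159.1 → residual 0.0 km
  S: calculated 86.0 vs reported 86.0 → residual 0.0 km
P, R, S are mutually consistent (residuals ≈ 0); Q is off by 20.5 km.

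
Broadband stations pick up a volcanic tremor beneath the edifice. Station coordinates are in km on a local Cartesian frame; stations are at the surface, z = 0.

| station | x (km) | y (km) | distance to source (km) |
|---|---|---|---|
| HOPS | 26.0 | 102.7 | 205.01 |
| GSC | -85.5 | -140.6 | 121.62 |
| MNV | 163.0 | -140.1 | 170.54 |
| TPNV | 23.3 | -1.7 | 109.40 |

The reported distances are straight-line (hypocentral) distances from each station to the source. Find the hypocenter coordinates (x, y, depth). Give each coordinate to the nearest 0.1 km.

x ≈ 9.9 km, y ≈ -93.1 km, depth ≈ 58.6 km

Each station gives a sphere (x−x_i)² + (y−y_i)² + z² = d_i² (stations at z=0).
Subtracting the HOPS sphere from GSC and MNV: z² cancels, leaving linear equations in x and y:
-223.0 x − 486.6 y = 43093.00
274.0 x − 485.6 y = 47918.93
Solving: x ≈ 9.897, y ≈ -93.095 km (keep extra digits for the depth step; rounded: 9.9, -93.1).
Then from the HOPS sphere: z² = 205.01² − (x − 26.0)² − (y − 102.7)² with x = 9.897, y = -93.095, so z ≈ 58.601 ≈ 58.6 km.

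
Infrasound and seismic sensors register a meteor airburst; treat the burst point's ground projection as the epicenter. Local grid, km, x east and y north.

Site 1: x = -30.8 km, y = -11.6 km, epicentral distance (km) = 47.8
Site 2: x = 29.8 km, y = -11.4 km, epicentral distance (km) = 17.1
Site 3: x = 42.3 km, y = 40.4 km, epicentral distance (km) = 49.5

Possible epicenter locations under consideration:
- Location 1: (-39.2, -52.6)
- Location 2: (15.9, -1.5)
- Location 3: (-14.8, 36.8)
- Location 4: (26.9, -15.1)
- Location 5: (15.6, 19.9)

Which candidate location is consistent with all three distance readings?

Location 2

For each candidate, compare |candidate − station| to the reported distance:
Location 1: residuals Site 1 5.9, Site 2 63.3, Site 3 74.2 → max 74.2 km
Location 2: residuals Site 1 0.0, Site 2 0.0, Site 3 0.0 → max 0.0 km
Location 3: residuals Site 1 3.2, Site 2 48.6, Site 3 7.7 → max 48.6 km
Location 4: residuals Site 1 10.0, Site 2 12.4, Site 3 8.1 → max 12.4 km
Location 5: residuals Site 1 8.3, Site 2 17.3, Site 3 15.8 → max 17.3 km
Only Location 2 has all residuals ≈ 0.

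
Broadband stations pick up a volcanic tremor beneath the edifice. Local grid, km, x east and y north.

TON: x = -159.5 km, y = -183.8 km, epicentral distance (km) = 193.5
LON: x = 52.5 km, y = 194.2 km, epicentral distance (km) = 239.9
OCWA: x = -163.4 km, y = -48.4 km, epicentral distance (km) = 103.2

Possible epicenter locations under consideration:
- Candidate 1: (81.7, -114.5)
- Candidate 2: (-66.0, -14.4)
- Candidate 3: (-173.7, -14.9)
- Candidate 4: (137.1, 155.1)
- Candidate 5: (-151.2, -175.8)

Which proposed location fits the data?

For each candidate, compare |candidate − station| to the reported distance:
Candidate 1: residuals TON 57.5, LON 70.2, OCWA 150.7 → max 150.7 km
Candidate 2: residuals TON 0.0, LON 0.0, OCWA 0.0 → max 0.0 km
Candidate 3: residuals TON 24.0, LON 68.1, OCWA 68.2 → max 68.2 km
Candidate 4: residuals TON 256.9, LON 146.7, OCWA 259.7 → max 259.7 km
Candidate 5: residuals TON 182.0, LON 182.5, OCWA 24.8 → max 182.5 km
Only Candidate 2 has all residuals ≈ 0.

Candidate 2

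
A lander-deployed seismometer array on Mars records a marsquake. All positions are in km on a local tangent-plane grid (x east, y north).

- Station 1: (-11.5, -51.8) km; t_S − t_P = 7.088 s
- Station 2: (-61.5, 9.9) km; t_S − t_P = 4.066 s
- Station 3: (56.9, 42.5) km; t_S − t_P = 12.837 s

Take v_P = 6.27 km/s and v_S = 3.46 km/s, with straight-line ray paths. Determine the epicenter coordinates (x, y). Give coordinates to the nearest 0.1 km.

(-32.1, -1.1)

Distance from S−P lag: d = Δt · v_P v_S / (v_P − v_S) = Δt · (6.27·3.46)/(6.27−3.46) ≈ 7.7204·Δt.
So d_Station 1 = 54.72, d_Station 2 = 31.39, d_Station 3 = 99.11 km.
Circle about each station: (x + 11.5)² + (y + 51.8)² = 54.72²; (x + 61.5)² + (y − 9.9)² = 31.39²; (x − 56.9)² + (y − 42.5)² = 99.11².
Subtracting the Station 1 equation from the Station 2 and Station 3 equations removes the quadratic terms:
-100.0 x + 123.4 y = 3073.72
136.8 x + 188.6 y = -4600.14
Solving the 2×2 system: x ≈ -32.1, y ≈ -1.1 km.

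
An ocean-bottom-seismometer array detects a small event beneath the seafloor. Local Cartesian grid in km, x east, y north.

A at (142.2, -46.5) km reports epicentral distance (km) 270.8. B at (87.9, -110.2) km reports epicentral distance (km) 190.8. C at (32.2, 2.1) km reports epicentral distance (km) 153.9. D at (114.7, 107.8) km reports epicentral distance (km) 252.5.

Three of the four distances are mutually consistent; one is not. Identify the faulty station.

Solve using three stations at a time. Using A, C, D (subtract circle equations pairwise → linear system) gives (x, y) ≈ (-121.1, 17.2).
Distances from that point to each station vs reported:
  A: calculated 270.9 vs reported 270.8 → residual 0.1 km
  B: calculated 244.7 vs reported 190.8 → residual 53.9 km
  C: calculated 154.0 vs reported 153.9 → residual 0.1 km
  D: calculated 252.6 vs reported 252.5 → residual 0.1 km
A, C, D are mutually consistent (residuals ≈ 0); B is off by 53.9 km.

B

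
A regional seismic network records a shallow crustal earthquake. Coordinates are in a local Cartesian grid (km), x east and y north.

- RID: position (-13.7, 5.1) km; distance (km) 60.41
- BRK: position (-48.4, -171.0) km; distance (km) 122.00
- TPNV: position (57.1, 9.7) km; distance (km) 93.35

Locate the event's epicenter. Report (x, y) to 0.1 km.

Circle about each station: (x + 13.7)² + (y − 5.1)² = 60.41²; (x + 48.4)² + (y + 171.0)² = 122.00²; (x − 57.1)² + (y − 9.7)² = 93.35².
Subtracting the RID equation from the BRK and TPNV equations removes the quadratic terms:
-69.4 x − 352.2 y = 20135.23
141.6 x + 9.2 y = -1924.05
Solving the 2×2 system: x ≈ -10.0, y ≈ -55.2 km.

x ≈ -10.0 km, y ≈ -55.2 km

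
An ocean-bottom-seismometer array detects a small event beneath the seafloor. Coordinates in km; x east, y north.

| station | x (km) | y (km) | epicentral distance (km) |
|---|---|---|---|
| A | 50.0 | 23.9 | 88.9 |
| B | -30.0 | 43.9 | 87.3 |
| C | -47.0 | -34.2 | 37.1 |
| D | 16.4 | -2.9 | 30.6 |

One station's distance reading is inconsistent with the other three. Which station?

D

Solve using three stations at a time. Using A, B, C (subtract circle equations pairwise → linear system) gives (x, y) ≈ (-10.5, -41.2).
Distances from that point to each station vs reported:
  A: calculated 88.9 vs reported 88.9 → residual 0.0 km
  B: calculated 87.3 vs reported 87.3 → residual 0.0 km
  C: calculated 37.1 vs reported 37.1 → residual 0.0 km
  D: calculated 46.8 vs reported 30.6 → residual 16.2 km
A, B, C are mutually consistent (residuals ≈ 0); D is off by 16.2 km.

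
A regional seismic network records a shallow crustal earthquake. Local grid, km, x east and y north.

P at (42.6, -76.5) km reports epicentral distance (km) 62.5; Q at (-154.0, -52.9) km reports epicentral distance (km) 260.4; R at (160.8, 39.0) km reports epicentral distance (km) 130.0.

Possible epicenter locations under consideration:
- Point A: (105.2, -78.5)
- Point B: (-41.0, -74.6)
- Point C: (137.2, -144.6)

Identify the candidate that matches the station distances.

Point A

For each candidate, compare |candidate − station| to the reported distance:
Point A: residuals P 0.1, Q 0.1, R 0.0 → max 0.1 km
Point B: residuals P 21.1, Q 145.3, R 101.6 → max 145.3 km
Point C: residuals P 54.1, Q 44.9, R 55.1 → max 55.1 km
Only Point A has all residuals ≈ 0.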